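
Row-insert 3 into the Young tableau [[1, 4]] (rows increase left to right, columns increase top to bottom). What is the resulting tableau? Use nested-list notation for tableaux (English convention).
In row 1, 3 replaces 4 (the leftmost entry greater than 3); 4 is bumped to row 2. 4 starts a new row 2. The new tableau is [[1, 3], [4]].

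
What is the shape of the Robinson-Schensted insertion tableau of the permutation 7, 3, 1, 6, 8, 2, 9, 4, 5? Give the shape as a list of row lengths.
[4, 4, 1]

Row-insert each entry into an empty tableau.

After inserting 7: P = [[7]].
After inserting 3: P = [[3], [7]].
After inserting 1: P = [[1], [3], [7]].
After inserting 6: P = [[1, 6], [3], [7]].
After inserting 8: P = [[1, 6, 8], [3], [7]].
After inserting 2: P = [[1, 2, 8], [3, 6], [7]].
After inserting 9: P = [[1, 2, 8, 9], [3, 6], [7]].
After inserting 4: P = [[1, 2, 4, 9], [3, 6, 8], [7]].
After inserting 5: P = [[1, 2, 4, 5], [3, 6, 8, 9], [7]].

The final insertion tableau P = [[1, 2, 4, 5], [3, 6, 8, 9], [7]] has shape [4, 4, 1].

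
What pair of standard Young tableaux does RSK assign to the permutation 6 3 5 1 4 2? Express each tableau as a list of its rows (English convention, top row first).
Insert each entry of the permutation into P by Schensted row insertion, recording in Q the position of each new cell.

Insert 6: appended to row 1. P = [[6]].
Insert 3: 3 bumps 6 from row 1; 6 starts row 2. P = [[3], [6]].
Insert 5: appended to row 1. P = [[3, 5], [6]].
Insert 1: 1 bumps 3 from row 1; 3 bumps 6 from row 2; 6 starts row 3. P = [[1, 5], [3], [6]].
Insert 4: 4 bumps 5 from row 1; 5 appends to row 2. P = [[1, 4], [3, 5], [6]].
Insert 2: 2 bumps 4 from row 1; 4 bumps 5 from row 2; 5 bumps 6 from row 3; 6 starts row 4. P = [[1, 2], [3, 4], [5], [6]].

So P = [[1, 2], [3, 4], [5], [6]], Q = [[1, 3], [2, 5], [4], [6]].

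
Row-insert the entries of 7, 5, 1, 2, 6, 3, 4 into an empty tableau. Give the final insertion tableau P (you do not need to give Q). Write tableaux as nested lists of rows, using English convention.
Insert 7: appended to row 1. P = [[7]].
Insert 5: 5 bumps 7 from row 1; 7 starts row 2. P = [[5], [7]].
Insert 1: 1 bumps 5 from row 1; 5 bumps 7 from row 2; 7 starts row 3. P = [[1], [5], [7]].
Insert 2: appended to row 1. P = [[1, 2], [5], [7]].
Insert 6: appended to row 1. P = [[1, 2, 6], [5], [7]].
Insert 3: 3 bumps 6 from row 1; 6 appends to row 2. P = [[1, 2, 3], [5, 6], [7]].
Insert 4: appended to row 1. P = [[1, 2, 3, 4], [5, 6], [7]].

So P = [[1, 2, 3, 4], [5, 6], [7]].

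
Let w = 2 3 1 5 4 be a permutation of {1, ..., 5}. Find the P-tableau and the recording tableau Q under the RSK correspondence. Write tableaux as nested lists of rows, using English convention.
Insert each entry of the permutation into P by Schensted row insertion, recording in Q the position of each new cell.

After inserting 2: P = [[2]].
After inserting 3: P = [[2, 3]].
After inserting 1: P = [[1, 3], [2]].
After inserting 5: P = [[1, 3, 5], [2]].
After inserting 4: P = [[1, 3, 4], [2, 5]].

So P = [[1, 3, 4], [2, 5]], Q = [[1, 2, 4], [3, 5]].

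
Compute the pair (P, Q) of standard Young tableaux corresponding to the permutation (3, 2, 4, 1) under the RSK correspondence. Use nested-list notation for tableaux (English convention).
Insert each entry of the permutation into P by Schensted row insertion, recording in Q the position of each new cell.

After inserting 3: P = [[3]].
After inserting 2: P = [[2], [3]].
After inserting 4: P = [[2, 4], [3]].
After inserting 1: P = [[1, 4], [2], [3]].

So P = [[1, 4], [2], [3]], Q = [[1, 3], [2], [4]].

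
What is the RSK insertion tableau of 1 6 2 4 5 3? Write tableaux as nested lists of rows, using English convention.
Insert 1: appended to row 1. P = [[1]].
Insert 6: appended to row 1. P = [[1, 6]].
Insert 2: 2 bumps 6 from row 1; 6 starts row 2. P = [[1, 2], [6]].
Insert 4: appended to row 1. P = [[1, 2, 4], [6]].
Insert 5: appended to row 1. P = [[1, 2, 4, 5], [6]].
Insert 3: 3 bumps 4 from row 1; 4 bumps 6 from row 2; 6 starts row 3. P = [[1, 2, 3, 5], [4], [6]].

So P = [[1, 2, 3, 5], [4], [6]].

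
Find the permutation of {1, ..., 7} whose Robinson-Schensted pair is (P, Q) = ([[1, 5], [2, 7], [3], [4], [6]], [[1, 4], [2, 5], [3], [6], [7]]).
Reverse the RSK construction: for i from n down to 1, find the cell of Q containing i, remove the entry at that cell from P, and reverse-bump it up through P; the value ejected from row 1 is w(i).

Step i=7: Q has 7 at row 5, column 1; remove 6 from row 5 of P and reverse-bump: 6 enters row 4 and ejects 4; 4 enters row 3 and ejects 3; 3 enters row 2 and ejects 2; 2 enters row 1 and ejects 1. So w(7) = 1. P is now [[2, 5], [3, 7], [4], [6]].
Step i=6: Q has 6 at row 4, column 1; remove 6 from row 4 of P and reverse-bump: 6 enters row 3 and ejects 4; 4 enters row 2 and ejects 3; 3 enters row 1 and ejects 2. So w(6) = 2. P is now [[3, 5], [4, 7], [6]].
Step i=5: Q has 5 at row 2, column 2; remove 7 from row 2 of P and reverse-bump: 7 enters row 1 and ejects 5. So w(5) = 5. P is now [[3, 7], [4], [6]].
Step i=4: Q has 4 at row 1, column 2; remove that cell from P, ejecting 7. So w(4) = 7. P is now [[3], [4], [6]].
Step i=3: Q has 3 at row 3, column 1; remove 6 from row 3 of P and reverse-bump: 6 enters row 2 and ejects 4; 4 enters row 1 and ejects 3. So w(3) = 3. P is now [[4], [6]].
Step i=2: Q has 2 at row 2, column 1; remove 6 from row 2 of P and reverse-bump: 6 enters row 1 and ejects 4. So w(2) = 4. P is now [[6]].
Step i=1: Q has 1 at row 1, column 1; remove that cell from P, ejecting 6. So w(1) = 6. P is now [].

So w = 6 4 3 7 5 2 1.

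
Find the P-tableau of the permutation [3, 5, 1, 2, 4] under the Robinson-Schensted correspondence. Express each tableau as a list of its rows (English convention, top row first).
P = [[1, 2, 4], [3, 5]]

Insert 3: appended to row 1. P = [[3]].
Insert 5: appended to row 1. P = [[3, 5]].
Insert 1: 1 bumps 3 from row 1; 3 starts row 2. P = [[1, 5], [3]].
Insert 2: 2 bumps 5 from row 1; 5 appends to row 2. P = [[1, 2], [3, 5]].
Insert 4: appended to row 1. P = [[1, 2, 4], [3, 5]].

So P = [[1, 2, 4], [3, 5]].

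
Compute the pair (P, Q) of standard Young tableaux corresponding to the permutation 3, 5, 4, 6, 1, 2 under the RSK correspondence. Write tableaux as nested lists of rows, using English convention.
P = [[1, 2, 6], [3, 4], [5]], Q = [[1, 2, 4], [3, 6], [5]]

Insert each entry of the permutation into P by Schensted row insertion, recording in Q the position of each new cell.

Insert 3: appended to row 1. P = [[3]].
Insert 5: appended to row 1. P = [[3, 5]].
Insert 4: 4 bumps 5 from row 1; 5 starts row 2. P = [[3, 4], [5]].
Insert 6: appended to row 1. P = [[3, 4, 6], [5]].
Insert 1: 1 bumps 3 from row 1; 3 bumps 5 from row 2; 5 starts row 3. P = [[1, 4, 6], [3], [5]].
Insert 2: 2 bumps 4 from row 1; 4 appends to row 2. P = [[1, 2, 6], [3, 4], [5]].

So P = [[1, 2, 6], [3, 4], [5]], Q = [[1, 2, 4], [3, 6], [5]].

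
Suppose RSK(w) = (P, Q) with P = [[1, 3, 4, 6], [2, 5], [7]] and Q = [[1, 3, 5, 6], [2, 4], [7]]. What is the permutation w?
Reverse the RSK construction: for i from n down to 1, find the cell of Q containing i, remove the entry at that cell from P, and reverse-bump it up through P; the value ejected from row 1 is w(i).

Step i=7: Q has 7 at row 3, column 1; remove 7 from row 3 of P and reverse-bump: 7 enters row 2 and ejects 5; 5 enters row 1 and ejects 4. So w(7) = 4. P is now [[1, 3, 5, 6], [2, 7]].
Step i=6: Q has 6 at row 1, column 4; remove that cell from P, ejecting 6. So w(6) = 6. P is now [[1, 3, 5], [2, 7]].
Step i=5: Q has 5 at row 1, column 3; remove that cell from P, ejecting 5. So w(5) = 5. P is now [[1, 3], [2, 7]].
Step i=4: Q has 4 at row 2, column 2; remove 7 from row 2 of P and reverse-bump: 7 enters row 1 and ejects 3. So w(4) = 3. P is now [[1, 7], [2]].
Step i=3: Q has 3 at row 1, column 2; remove that cell from P, ejecting 7. So w(3) = 7. P is now [[1], [2]].
Step i=2: Q has 2 at row 2, column 1; remove 2 from row 2 of P and reverse-bump: 2 enters row 1 and ejects 1. So w(2) = 1. P is now [[2]].
Step i=1: Q has 1 at row 1, column 1; remove that cell from P, ejecting 2. So w(1) = 2. P is now [].

So w = 2 1 7 3 5 6 4.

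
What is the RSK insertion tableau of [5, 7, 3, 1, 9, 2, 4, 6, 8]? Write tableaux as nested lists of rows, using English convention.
P = [[1, 2, 4, 6, 8], [3, 7, 9], [5]]

Insert 5: appended to row 1. P = [[5]].
Insert 7: appended to row 1. P = [[5, 7]].
Insert 3: 3 bumps 5 from row 1; 5 starts row 2. P = [[3, 7], [5]].
Insert 1: 1 bumps 3 from row 1; 3 bumps 5 from row 2; 5 starts row 3. P = [[1, 7], [3], [5]].
Insert 9: appended to row 1. P = [[1, 7, 9], [3], [5]].
Insert 2: 2 bumps 7 from row 1; 7 appends to row 2. P = [[1, 2, 9], [3, 7], [5]].
Insert 4: 4 bumps 9 from row 1; 9 appends to row 2. P = [[1, 2, 4], [3, 7, 9], [5]].
Insert 6: appended to row 1. P = [[1, 2, 4, 6], [3, 7, 9], [5]].
Insert 8: appended to row 1. P = [[1, 2, 4, 6, 8], [3, 7, 9], [5]].

So P = [[1, 2, 4, 6, 8], [3, 7, 9], [5]].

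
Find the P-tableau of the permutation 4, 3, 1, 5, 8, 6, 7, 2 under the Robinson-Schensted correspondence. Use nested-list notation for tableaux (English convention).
Insert 4: appended to row 1. P = [[4]].
Insert 3: 3 bumps 4 from row 1; 4 starts row 2. P = [[3], [4]].
Insert 1: 1 bumps 3 from row 1; 3 bumps 4 from row 2; 4 starts row 3. P = [[1], [3], [4]].
Insert 5: appended to row 1. P = [[1, 5], [3], [4]].
Insert 8: appended to row 1. P = [[1, 5, 8], [3], [4]].
Insert 6: 6 bumps 8 from row 1; 8 appends to row 2. P = [[1, 5, 6], [3, 8], [4]].
Insert 7: appended to row 1. P = [[1, 5, 6, 7], [3, 8], [4]].
Insert 2: 2 bumps 5 from row 1; 5 bumps 8 from row 2; 8 appends to row 3. P = [[1, 2, 6, 7], [3, 5], [4, 8]].

So P = [[1, 2, 6, 7], [3, 5], [4, 8]].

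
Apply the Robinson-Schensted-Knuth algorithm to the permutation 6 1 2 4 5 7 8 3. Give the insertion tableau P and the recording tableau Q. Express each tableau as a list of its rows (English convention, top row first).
Insert each entry of the permutation into P by Schensted row insertion, recording in Q the position of each new cell.

After inserting 6: P = [[6]].
After inserting 1: P = [[1], [6]].
After inserting 2: P = [[1, 2], [6]].
After inserting 4: P = [[1, 2, 4], [6]].
After inserting 5: P = [[1, 2, 4, 5], [6]].
After inserting 7: P = [[1, 2, 4, 5, 7], [6]].
After inserting 8: P = [[1, 2, 4, 5, 7, 8], [6]].
After inserting 3: P = [[1, 2, 3, 5, 7, 8], [4], [6]].

So P = [[1, 2, 3, 5, 7, 8], [4], [6]], Q = [[1, 3, 4, 5, 6, 7], [2], [8]].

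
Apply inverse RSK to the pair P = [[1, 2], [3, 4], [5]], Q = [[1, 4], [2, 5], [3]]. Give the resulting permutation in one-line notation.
Reverse the RSK construction: for i from n down to 1, find the cell of Q containing i, remove the entry at that cell from P, and reverse-bump it up through P; the value ejected from row 1 is w(i).

Step i=5: Q has 5 at row 2, column 2; remove 4 from row 2 of P and reverse-bump: 4 enters row 1 and ejects 2. So w(5) = 2. P is now [[1, 4], [3], [5]].
Step i=4: Q has 4 at row 1, column 2; remove that cell from P, ejecting 4. So w(4) = 4. P is now [[1], [3], [5]].
Step i=3: Q has 3 at row 3, column 1; remove 5 from row 3 of P and reverse-bump: 5 enters row 2 and ejects 3; 3 enters row 1 and ejects 1. So w(3) = 1. P is now [[3], [5]].
Step i=2: Q has 2 at row 2, column 1; remove 5 from row 2 of P and reverse-bump: 5 enters row 1 and ejects 3. So w(2) = 3. P is now [[5]].
Step i=1: Q has 1 at row 1, column 1; remove that cell from P, ejecting 5. So w(1) = 5. P is now [].

So w = 5 3 1 4 2.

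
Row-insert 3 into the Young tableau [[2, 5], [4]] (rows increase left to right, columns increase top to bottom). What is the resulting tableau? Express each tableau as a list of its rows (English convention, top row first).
[[2, 3], [4, 5]]

In row 1, 3 replaces 5 (the leftmost entry greater than 3); 5 is bumped to row 2. 5 is appended to row 2. The new tableau is [[2, 3], [4, 5]].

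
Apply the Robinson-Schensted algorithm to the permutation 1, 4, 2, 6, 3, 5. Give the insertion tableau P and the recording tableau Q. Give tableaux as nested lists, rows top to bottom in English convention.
P = [[1, 2, 3, 5], [4, 6]], Q = [[1, 2, 4, 6], [3, 5]]

Insert each entry of the permutation into P by Schensted row insertion, recording in Q the position of each new cell.

Insert 1: appended to row 1. P = [[1]], Q = [[1]].
Insert 4: appended to row 1. P = [[1, 4]], Q = [[1, 2]].
Insert 2: 2 bumps 4 from row 1; 4 starts row 2. P = [[1, 2], [4]], Q = [[1, 2], [3]].
Insert 6: appended to row 1. P = [[1, 2, 6], [4]], Q = [[1, 2, 4], [3]].
Insert 3: 3 bumps 6 from row 1; 6 appends to row 2. P = [[1, 2, 3], [4, 6]], Q = [[1, 2, 4], [3, 5]].
Insert 5: appended to row 1. P = [[1, 2, 3, 5], [4, 6]], Q = [[1, 2, 4, 6], [3, 5]].

So P = [[1, 2, 3, 5], [4, 6]], Q = [[1, 2, 4, 6], [3, 5]].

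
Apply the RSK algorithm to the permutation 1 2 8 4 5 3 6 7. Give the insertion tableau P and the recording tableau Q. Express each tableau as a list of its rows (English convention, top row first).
Insert each entry of the permutation into P by Schensted row insertion, recording in Q the position of each new cell.

Insert 1: appended to row 1. P = [[1]].
Insert 2: appended to row 1. P = [[1, 2]].
Insert 8: appended to row 1. P = [[1, 2, 8]].
Insert 4: 4 bumps 8 from row 1; 8 starts row 2. P = [[1, 2, 4], [8]].
Insert 5: appended to row 1. P = [[1, 2, 4, 5], [8]].
Insert 3: 3 bumps 4 from row 1; 4 bumps 8 from row 2; 8 starts row 3. P = [[1, 2, 3, 5], [4], [8]].
Insert 6: appended to row 1. P = [[1, 2, 3, 5, 6], [4], [8]].
Insert 7: appended to row 1. P = [[1, 2, 3, 5, 6, 7], [4], [8]].

So P = [[1, 2, 3, 5, 6, 7], [4], [8]], Q = [[1, 2, 3, 5, 7, 8], [4], [6]].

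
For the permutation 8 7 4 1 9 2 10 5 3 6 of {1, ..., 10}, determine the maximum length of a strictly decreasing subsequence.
4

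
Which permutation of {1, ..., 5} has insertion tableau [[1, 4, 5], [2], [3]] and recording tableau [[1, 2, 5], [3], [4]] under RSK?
3 4 2 1 5

Reverse the RSK construction: for i from n down to 1, find the cell of Q containing i, remove the entry at that cell from P, and reverse-bump it up through P; the value ejected from row 1 is w(i).

Step i=5: Q has 5 at row 1, column 3; remove that cell from P, ejecting 5. So w(5) = 5. P is now [[1, 4], [2], [3]].
Step i=4: Q has 4 at row 3, column 1; remove 3 from row 3 of P and reverse-bump: 3 enters row 2 and ejects 2; 2 enters row 1 and ejects 1. So w(4) = 1. P is now [[2, 4], [3]].
Step i=3: Q has 3 at row 2, column 1; remove 3 from row 2 of P and reverse-bump: 3 enters row 1 and ejects 2. So w(3) = 2. P is now [[3, 4]].
Step i=2: Q has 2 at row 1, column 2; remove that cell from P, ejecting 4. So w(2) = 4. P is now [[3]].
Step i=1: Q has 1 at row 1, column 1; remove that cell from P, ejecting 3. So w(1) = 3. P is now [].

So w = 3 4 2 1 5.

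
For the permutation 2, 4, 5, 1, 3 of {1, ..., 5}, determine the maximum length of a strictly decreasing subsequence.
2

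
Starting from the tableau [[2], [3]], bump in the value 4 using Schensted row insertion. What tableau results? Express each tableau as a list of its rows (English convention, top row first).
4 is larger than every entry of row 1, so it is appended to row 1. The new tableau is [[2, 4], [3]].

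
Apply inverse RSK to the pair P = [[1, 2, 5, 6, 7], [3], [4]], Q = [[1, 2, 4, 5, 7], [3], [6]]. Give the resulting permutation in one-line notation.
1 4 3 5 6 2 7

Reverse the RSK construction: for i from n down to 1, find the cell of Q containing i, remove the entry at that cell from P, and reverse-bump it up through P; the value ejected from row 1 is w(i).

Step i=7: Q has 7 at row 1, column 5; remove that cell from P, ejecting 7. So w(7) = 7. P is now [[1, 2, 5, 6], [3], [4]].
Step i=6: Q has 6 at row 3, column 1; remove 4 from row 3 of P and reverse-bump: 4 enters row 2 and ejects 3; 3 enters row 1 and ejects 2. So w(6) = 2. P is now [[1, 3, 5, 6], [4]].
Step i=5: Q has 5 at row 1, column 4; remove that cell from P, ejecting 6. So w(5) = 6. P is now [[1, 3, 5], [4]].
Step i=4: Q has 4 at row 1, column 3; remove that cell from P, ejecting 5. So w(4) = 5. P is now [[1, 3], [4]].
Step i=3: Q has 3 at row 2, column 1; remove 4 from row 2 of P and reverse-bump: 4 enters row 1 and ejects 3. So w(3) = 3. P is now [[1, 4]].
Step i=2: Q has 2 at row 1, column 2; remove that cell from P, ejecting 4. So w(2) = 4. P is now [[1]].
Step i=1: Q has 1 at row 1, column 1; remove that cell from P, ejecting 1. So w(1) = 1. P is now [].

So w = 1 4 3 5 6 2 7.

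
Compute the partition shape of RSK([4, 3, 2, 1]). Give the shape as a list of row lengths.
RSK row insertion gives P = [[1], [2], [3], [4]], which has shape [1, 1, 1, 1].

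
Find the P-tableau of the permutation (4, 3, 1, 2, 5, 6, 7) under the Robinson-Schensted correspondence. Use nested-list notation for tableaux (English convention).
P = [[1, 2, 5, 6, 7], [3], [4]]

Insert 4: appended to row 1. P = [[4]].
Insert 3: 3 bumps 4 from row 1; 4 starts row 2. P = [[3], [4]].
Insert 1: 1 bumps 3 from row 1; 3 bumps 4 from row 2; 4 starts row 3. P = [[1], [3], [4]].
Insert 2: appended to row 1. P = [[1, 2], [3], [4]].
Insert 5: appended to row 1. P = [[1, 2, 5], [3], [4]].
Insert 6: appended to row 1. P = [[1, 2, 5, 6], [3], [4]].
Insert 7: appended to row 1. P = [[1, 2, 5, 6, 7], [3], [4]].

So P = [[1, 2, 5, 6, 7], [3], [4]].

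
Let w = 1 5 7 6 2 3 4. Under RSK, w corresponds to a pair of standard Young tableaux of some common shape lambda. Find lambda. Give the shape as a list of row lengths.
[4, 2, 1]

Row-insert each entry into an empty tableau.

After inserting 1: P = [[1]].
After inserting 5: P = [[1, 5]].
After inserting 7: P = [[1, 5, 7]].
After inserting 6: P = [[1, 5, 6], [7]].
After inserting 2: P = [[1, 2, 6], [5], [7]].
After inserting 3: P = [[1, 2, 3], [5, 6], [7]].
After inserting 4: P = [[1, 2, 3, 4], [5, 6], [7]].

The final insertion tableau P = [[1, 2, 3, 4], [5, 6], [7]] has shape [4, 2, 1].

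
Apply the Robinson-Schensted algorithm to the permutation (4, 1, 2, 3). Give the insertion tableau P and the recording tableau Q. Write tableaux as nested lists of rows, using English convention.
P = [[1, 2, 3], [4]], Q = [[1, 3, 4], [2]]

Insert each entry of the permutation into P by Schensted row insertion, recording in Q the position of each new cell.

Insert 4: appended to row 1. P = [[4]], Q = [[1]].
Insert 1: 1 bumps 4 from row 1; 4 starts row 2. P = [[1], [4]], Q = [[1], [2]].
Insert 2: appended to row 1. P = [[1, 2], [4]], Q = [[1, 3], [2]].
Insert 3: appended to row 1. P = [[1, 2, 3], [4]], Q = [[1, 3, 4], [2]].

So P = [[1, 2, 3], [4]], Q = [[1, 3, 4], [2]].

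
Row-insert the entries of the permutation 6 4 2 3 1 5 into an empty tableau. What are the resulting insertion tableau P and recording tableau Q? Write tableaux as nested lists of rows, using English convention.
P = [[1, 3, 5], [2], [4], [6]], Q = [[1, 4, 6], [2], [3], [5]]

Insert each entry of the permutation into P by Schensted row insertion, recording in Q the position of each new cell.

After inserting 6: P = [[6]].
After inserting 4: P = [[4], [6]].
After inserting 2: P = [[2], [4], [6]].
After inserting 3: P = [[2, 3], [4], [6]].
After inserting 1: P = [[1, 3], [2], [4], [6]].
After inserting 5: P = [[1, 3, 5], [2], [4], [6]].

So P = [[1, 3, 5], [2], [4], [6]], Q = [[1, 4, 6], [2], [3], [5]].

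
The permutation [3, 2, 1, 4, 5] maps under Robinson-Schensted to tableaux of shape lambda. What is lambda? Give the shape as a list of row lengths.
Row-insert each entry into an empty tableau.

After inserting 3: P = [[3]].
After inserting 2: P = [[2], [3]].
After inserting 1: P = [[1], [2], [3]].
After inserting 4: P = [[1, 4], [2], [3]].
After inserting 5: P = [[1, 4, 5], [2], [3]].

The final insertion tableau P = [[1, 4, 5], [2], [3]] has shape [3, 1, 1].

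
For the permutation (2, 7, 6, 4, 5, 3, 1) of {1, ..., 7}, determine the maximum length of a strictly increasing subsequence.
3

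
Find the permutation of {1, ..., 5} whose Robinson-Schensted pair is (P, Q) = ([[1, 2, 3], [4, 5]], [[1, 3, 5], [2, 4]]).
4 1 5 2 3

Reverse the RSK construction: for i from n down to 1, find the cell of Q containing i, remove the entry at that cell from P, and reverse-bump it up through P; the value ejected from row 1 is w(i).

Step i=5: Q has 5 at row 1, column 3; remove that cell from P, ejecting 3. So w(5) = 3. P is now [[1, 2], [4, 5]].
Step i=4: Q has 4 at row 2, column 2; remove 5 from row 2 of P and reverse-bump: 5 enters row 1 and ejects 2. So w(4) = 2. P is now [[1, 5], [4]].
Step i=3: Q has 3 at row 1, column 2; remove that cell from P, ejecting 5. So w(3) = 5. P is now [[1], [4]].
Step i=2: Q has 2 at row 2, column 1; remove 4 from row 2 of P and reverse-bump: 4 enters row 1 and ejects 1. So w(2) = 1. P is now [[4]].
Step i=1: Q has 1 at row 1, column 1; remove that cell from P, ejecting 4. So w(1) = 4. P is now [].

So w = 4 1 5 2 3.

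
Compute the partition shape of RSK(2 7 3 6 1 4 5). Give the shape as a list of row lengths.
Row-insert each entry into an empty tableau.

After inserting 2: P = [[2]].
After inserting 7: P = [[2, 7]].
After inserting 3: P = [[2, 3], [7]].
After inserting 6: P = [[2, 3, 6], [7]].
After inserting 1: P = [[1, 3, 6], [2], [7]].
After inserting 4: P = [[1, 3, 4], [2, 6], [7]].
After inserting 5: P = [[1, 3, 4, 5], [2, 6], [7]].

The final insertion tableau P = [[1, 3, 4, 5], [2, 6], [7]] has shape [4, 2, 1].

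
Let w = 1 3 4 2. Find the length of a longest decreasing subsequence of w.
2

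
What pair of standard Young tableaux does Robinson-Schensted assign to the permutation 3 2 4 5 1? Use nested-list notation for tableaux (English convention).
Insert each entry of the permutation into P by Schensted row insertion, recording in Q the position of each new cell.

Insert 3: appended to row 1. P = [[3]].
Insert 2: 2 bumps 3 from row 1; 3 starts row 2. P = [[2], [3]].
Insert 4: appended to row 1. P = [[2, 4], [3]].
Insert 5: appended to row 1. P = [[2, 4, 5], [3]].
Insert 1: 1 bumps 2 from row 1; 2 bumps 3 from row 2; 3 starts row 3. P = [[1, 4, 5], [2], [3]].

So P = [[1, 4, 5], [2], [3]], Q = [[1, 3, 4], [2], [5]].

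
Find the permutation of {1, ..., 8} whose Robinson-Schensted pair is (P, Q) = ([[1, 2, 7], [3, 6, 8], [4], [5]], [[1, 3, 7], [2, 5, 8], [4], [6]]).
Reverse RSK: for i = n, n-1, ..., 1, locate i in Q, remove the corresponding corner cell from P, and reverse-bump its entry up through P; the value ejected from row 1 is w(i).

So w = 5 4 6 1 3 2 8 7.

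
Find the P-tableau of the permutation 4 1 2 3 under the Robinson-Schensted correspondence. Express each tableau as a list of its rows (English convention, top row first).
P = [[1, 2, 3], [4]]

Insert 4: appended to row 1. P = [[4]].
Insert 1: 1 bumps 4 from row 1; 4 starts row 2. P = [[1], [4]].
Insert 2: appended to row 1. P = [[1, 2], [4]].
Insert 3: appended to row 1. P = [[1, 2, 3], [4]].

So P = [[1, 2, 3], [4]].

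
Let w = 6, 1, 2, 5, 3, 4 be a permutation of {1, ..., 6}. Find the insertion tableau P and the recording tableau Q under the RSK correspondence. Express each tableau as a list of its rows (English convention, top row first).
Insert each entry of the permutation into P by Schensted row insertion, recording in Q the position of each new cell.

Insert 6: appended to row 1. P = [[6]], Q = [[1]].
Insert 1: 1 bumps 6 from row 1; 6 starts row 2. P = [[1], [6]], Q = [[1], [2]].
Insert 2: appended to row 1. P = [[1, 2], [6]], Q = [[1, 3], [2]].
Insert 5: appended to row 1. P = [[1, 2, 5], [6]], Q = [[1, 3, 4], [2]].
Insert 3: 3 bumps 5 from row 1; 5 bumps 6 from row 2; 6 starts row 3. P = [[1, 2, 3], [5], [6]], Q = [[1, 3, 4], [2], [5]].
Insert 4: appended to row 1. P = [[1, 2, 3, 4], [5], [6]], Q = [[1, 3, 4, 6], [2], [5]].

So P = [[1, 2, 3, 4], [5], [6]], Q = [[1, 3, 4, 6], [2], [5]].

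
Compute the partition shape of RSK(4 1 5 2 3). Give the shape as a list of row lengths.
Row-insert each entry into an empty tableau.

After inserting 4: P = [[4]].
After inserting 1: P = [[1], [4]].
After inserting 5: P = [[1, 5], [4]].
After inserting 2: P = [[1, 2], [4, 5]].
After inserting 3: P = [[1, 2, 3], [4, 5]].

The final insertion tableau P = [[1, 2, 3], [4, 5]] has shape [3, 2].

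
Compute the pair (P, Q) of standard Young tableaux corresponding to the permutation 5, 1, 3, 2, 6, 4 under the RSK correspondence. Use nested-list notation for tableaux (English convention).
Insert each entry of the permutation into P by Schensted row insertion, recording in Q the position of each new cell.

After inserting 5: P = [[5]].
After inserting 1: P = [[1], [5]].
After inserting 3: P = [[1, 3], [5]].
After inserting 2: P = [[1, 2], [3], [5]].
After inserting 6: P = [[1, 2, 6], [3], [5]].
After inserting 4: P = [[1, 2, 4], [3, 6], [5]].

So P = [[1, 2, 4], [3, 6], [5]], Q = [[1, 3, 5], [2, 6], [4]].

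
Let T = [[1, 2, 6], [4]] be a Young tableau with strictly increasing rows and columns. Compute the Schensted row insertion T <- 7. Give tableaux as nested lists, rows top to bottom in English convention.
7 is larger than every entry of row 1, so it is appended to row 1. The new tableau is [[1, 2, 6, 7], [4]].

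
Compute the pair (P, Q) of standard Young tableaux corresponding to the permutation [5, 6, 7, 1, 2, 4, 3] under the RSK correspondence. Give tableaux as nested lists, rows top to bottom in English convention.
P = [[1, 2, 3], [4, 6, 7], [5]], Q = [[1, 2, 3], [4, 5, 6], [7]]

Insert each entry of the permutation into P by Schensted row insertion, recording in Q the position of each new cell.

Insert 5: appended to row 1. P = [[5]].
Insert 6: appended to row 1. P = [[5, 6]].
Insert 7: appended to row 1. P = [[5, 6, 7]].
Insert 1: 1 bumps 5 from row 1; 5 starts row 2. P = [[1, 6, 7], [5]].
Insert 2: 2 bumps 6 from row 1; 6 appends to row 2. P = [[1, 2, 7], [5, 6]].
Insert 4: 4 bumps 7 from row 1; 7 appends to row 2. P = [[1, 2, 4], [5, 6, 7]].
Insert 3: 3 bumps 4 from row 1; 4 bumps 5 from row 2; 5 starts row 3. P = [[1, 2, 3], [4, 6, 7], [5]].

So P = [[1, 2, 3], [4, 6, 7], [5]], Q = [[1, 2, 3], [4, 5, 6], [7]].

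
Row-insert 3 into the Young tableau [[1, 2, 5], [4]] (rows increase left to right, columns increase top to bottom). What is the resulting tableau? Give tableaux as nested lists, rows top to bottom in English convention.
In row 1, 3 replaces 5 (the leftmost entry greater than 3); 5 is bumped to row 2. 5 is appended to row 2. The new tableau is [[1, 2, 3], [4, 5]].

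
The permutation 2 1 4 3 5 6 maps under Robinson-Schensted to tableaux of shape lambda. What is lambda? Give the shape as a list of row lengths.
[4, 2]

RSK row insertion gives P = [[1, 3, 5, 6], [2, 4]], which has shape [4, 2].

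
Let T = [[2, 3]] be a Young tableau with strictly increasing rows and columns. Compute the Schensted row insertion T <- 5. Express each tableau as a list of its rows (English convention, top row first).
5 is larger than every entry of row 1, so it is appended to row 1. The new tableau is [[2, 3, 5]].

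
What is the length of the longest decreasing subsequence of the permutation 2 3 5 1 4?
2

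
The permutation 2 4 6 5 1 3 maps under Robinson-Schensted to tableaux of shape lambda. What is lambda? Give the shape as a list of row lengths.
[3, 2, 1]

Row-insert each entry into an empty tableau.

After inserting 2: P = [[2]].
After inserting 4: P = [[2, 4]].
After inserting 6: P = [[2, 4, 6]].
After inserting 5: P = [[2, 4, 5], [6]].
After inserting 1: P = [[1, 4, 5], [2], [6]].
After inserting 3: P = [[1, 3, 5], [2, 4], [6]].

The final insertion tableau P = [[1, 3, 5], [2, 4], [6]] has shape [3, 2, 1].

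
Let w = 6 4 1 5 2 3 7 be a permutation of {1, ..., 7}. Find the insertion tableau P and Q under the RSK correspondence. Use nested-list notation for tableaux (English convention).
Insert each entry of the permutation into P by Schensted row insertion, recording in Q the position of each new cell.

After inserting 6: P = [[6]].
After inserting 4: P = [[4], [6]].
After inserting 1: P = [[1], [4], [6]].
After inserting 5: P = [[1, 5], [4], [6]].
After inserting 2: P = [[1, 2], [4, 5], [6]].
After inserting 3: P = [[1, 2, 3], [4, 5], [6]].
After inserting 7: P = [[1, 2, 3, 7], [4, 5], [6]].

So P = [[1, 2, 3, 7], [4, 5], [6]], Q = [[1, 4, 6, 7], [2, 5], [3]].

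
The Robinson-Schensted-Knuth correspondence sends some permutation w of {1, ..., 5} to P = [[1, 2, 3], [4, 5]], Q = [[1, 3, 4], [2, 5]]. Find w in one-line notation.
4 1 2 5 3

Reverse the RSK construction: for i from n down to 1, find the cell of Q containing i, remove the entry at that cell from P, and reverse-bump it up through P; the value ejected from row 1 is w(i).

Step i=5: Q has 5 at row 2, column 2; remove 5 from row 2 of P and reverse-bump: 5 enters row 1 and ejects 3. So w(5) = 3. P is now [[1, 2, 5], [4]].
Step i=4: Q has 4 at row 1, column 3; remove that cell from P, ejecting 5. So w(4) = 5. P is now [[1, 2], [4]].
Step i=3: Q has 3 at row 1, column 2; remove that cell from P, ejecting 2. So w(3) = 2. P is now [[1], [4]].
Step i=2: Q has 2 at row 2, column 1; remove 4 from row 2 of P and reverse-bump: 4 enters row 1 and ejects 1. So w(2) = 1. P is now [[4]].
Step i=1: Q has 1 at row 1, column 1; remove that cell from P, ejecting 4. So w(1) = 4. P is now [].

So w = 4 1 2 5 3.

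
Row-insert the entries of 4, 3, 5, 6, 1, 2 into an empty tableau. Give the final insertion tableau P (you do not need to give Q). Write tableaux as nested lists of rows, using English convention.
P = [[1, 2, 6], [3, 5], [4]]

After inserting 4: P = [[4]].
After inserting 3: P = [[3], [4]].
After inserting 5: P = [[3, 5], [4]].
After inserting 6: P = [[3, 5, 6], [4]].
After inserting 1: P = [[1, 5, 6], [3], [4]].
After inserting 2: P = [[1, 2, 6], [3, 5], [4]].

So P = [[1, 2, 6], [3, 5], [4]].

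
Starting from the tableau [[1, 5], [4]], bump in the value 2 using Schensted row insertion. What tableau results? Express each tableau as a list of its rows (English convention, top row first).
In row 1, 2 replaces 5 (the leftmost entry greater than 2); 5 is bumped to row 2. 5 is appended to row 2. The new tableau is [[1, 2], [4, 5]].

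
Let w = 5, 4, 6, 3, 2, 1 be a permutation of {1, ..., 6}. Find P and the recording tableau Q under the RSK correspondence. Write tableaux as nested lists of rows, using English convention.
P = [[1, 6], [2], [3], [4], [5]], Q = [[1, 3], [2], [4], [5], [6]]

Insert each entry of the permutation into P by Schensted row insertion, recording in Q the position of each new cell.

After inserting 5: P = [[5]].
After inserting 4: P = [[4], [5]].
After inserting 6: P = [[4, 6], [5]].
After inserting 3: P = [[3, 6], [4], [5]].
After inserting 2: P = [[2, 6], [3], [4], [5]].
After inserting 1: P = [[1, 6], [2], [3], [4], [5]].

So P = [[1, 6], [2], [3], [4], [5]], Q = [[1, 3], [2], [4], [5], [6]].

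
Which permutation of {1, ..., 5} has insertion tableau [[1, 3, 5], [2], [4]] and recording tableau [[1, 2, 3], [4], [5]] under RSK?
Reverse RSK: for i = n, n-1, ..., 1, locate i in Q, remove the corresponding corner cell from P, and reverse-bump its entry up through P; the value ejected from row 1 is w(i).

So w = 2 4 5 3 1.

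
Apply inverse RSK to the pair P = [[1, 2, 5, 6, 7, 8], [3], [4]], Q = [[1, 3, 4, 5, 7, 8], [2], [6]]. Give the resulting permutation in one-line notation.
4 1 3 5 6 2 7 8

Reverse the RSK construction: for i from n down to 1, find the cell of Q containing i, remove the entry at that cell from P, and reverse-bump it up through P; the value ejected from row 1 is w(i).

Step i=8: Q has 8 at row 1, column 6; remove that cell from P, ejecting 8. So w(8) = 8. P is now [[1, 2, 5, 6, 7], [3], [4]].
Step i=7: Q has 7 at row 1, column 5; remove that cell from P, ejecting 7. So w(7) = 7. P is now [[1, 2, 5, 6], [3], [4]].
Step i=6: Q has 6 at row 3, column 1; remove 4 from row 3 of P and reverse-bump: 4 enters row 2 and ejects 3; 3 enters row 1 and ejects 2. So w(6) = 2. P is now [[1, 3, 5, 6], [4]].
Step i=5: Q has 5 at row 1, column 4; remove that cell from P, ejecting 6. So w(5) = 6. P is now [[1, 3, 5], [4]].
Step i=4: Q has 4 at row 1, column 3; remove that cell from P, ejecting 5. So w(4) = 5. P is now [[1, 3], [4]].
Step i=3: Q has 3 at row 1, column 2; remove that cell from P, ejecting 3. So w(3) = 3. P is now [[1], [4]].
Step i=2: Q has 2 at row 2, column 1; remove 4 from row 2 of P and reverse-bump: 4 enters row 1 and ejects 1. So w(2) = 1. P is now [[4]].
Step i=1: Q has 1 at row 1, column 1; remove that cell from P, ejecting 4. So w(1) = 4. P is now [].

So w = 4 1 3 5 6 2 7 8.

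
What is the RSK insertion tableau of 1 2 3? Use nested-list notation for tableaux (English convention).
Insert 1: appended to row 1. P = [[1]].
Insert 2: appended to row 1. P = [[1, 2]].
Insert 3: appended to row 1. P = [[1, 2, 3]].

So P = [[1, 2, 3]].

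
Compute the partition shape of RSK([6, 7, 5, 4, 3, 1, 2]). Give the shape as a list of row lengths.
[2, 2, 1, 1, 1]

Row-insert each entry into an empty tableau.

After inserting 6: P = [[6]].
After inserting 7: P = [[6, 7]].
After inserting 5: P = [[5, 7], [6]].
After inserting 4: P = [[4, 7], [5], [6]].
After inserting 3: P = [[3, 7], [4], [5], [6]].
After inserting 1: P = [[1, 7], [3], [4], [5], [6]].
After inserting 2: P = [[1, 2], [3, 7], [4], [5], [6]].

The final insertion tableau P = [[1, 2], [3, 7], [4], [5], [6]] has shape [2, 2, 1, 1, 1].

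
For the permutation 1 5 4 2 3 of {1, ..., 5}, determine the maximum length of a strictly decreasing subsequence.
3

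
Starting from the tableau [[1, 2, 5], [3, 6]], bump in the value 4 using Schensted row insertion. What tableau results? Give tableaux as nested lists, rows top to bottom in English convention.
In row 1, 4 replaces 5 (the leftmost entry greater than 4); 5 is bumped to row 2. In row 2, 5 replaces 6 (the leftmost entry greater than 5); 6 is bumped to row 3. 6 starts a new row 3. The new tableau is [[1, 2, 4], [3, 5], [6]].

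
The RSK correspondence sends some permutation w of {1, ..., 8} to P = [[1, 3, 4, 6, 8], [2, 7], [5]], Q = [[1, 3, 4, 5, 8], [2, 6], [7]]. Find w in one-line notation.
Reverse the RSK construction: for i from n down to 1, find the cell of Q containing i, remove the entry at that cell from P, and reverse-bump it up through P; the value ejected from row 1 is w(i).

Step i=8: Q has 8 at row 1, column 5; remove that cell from P, ejecting 8. So w(8) = 8. P is now [[1, 3, 4, 6], [2, 7], [5]].
Step i=7: Q has 7 at row 3, column 1; remove 5 from row 3 of P and reverse-bump: 5 enters row 2 and ejects 2; 2 enters row 1 and ejects 1. So w(7) = 1. P is now [[2, 3, 4, 6], [5, 7]].
Step i=6: Q has 6 at row 2, column 2; remove 7 from row 2 of P and reverse-bump: 7 enters row 1 and ejects 6. So w(6) = 6. P is now [[2, 3, 4, 7], [5]].
Step i=5: Q has 5 at row 1, column 4; remove that cell from P, ejecting 7. So w(5) = 7. P is now [[2, 3, 4], [5]].
Step i=4: Q has 4 at row 1, column 3; remove that cell from P, ejecting 4. So w(4) = 4. P is now [[2, 3], [5]].
Step i=3: Q has 3 at row 1, column 2; remove that cell from P, ejecting 3. So w(3) = 3. P is now [[2], [5]].
Step i=2: Q has 2 at row 2, column 1; remove 5 from row 2 of P and reverse-bump: 5 enters row 1 and ejects 2. So w(2) = 2. P is now [[5]].
Step i=1: Q has 1 at row 1, column 1; remove that cell from P, ejecting 5. So w(1) = 5. P is now [].

So w = 5 2 3 4 7 6 1 8.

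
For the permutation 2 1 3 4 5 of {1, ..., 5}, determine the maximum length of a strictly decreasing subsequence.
2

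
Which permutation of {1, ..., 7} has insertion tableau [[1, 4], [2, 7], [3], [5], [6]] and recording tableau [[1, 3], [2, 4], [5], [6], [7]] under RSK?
Reverse RSK: for i = n, n-1, ..., 1, locate i in Q, remove the corresponding corner cell from P, and reverse-bump its entry up through P; the value ejected from row 1 is w(i).

So w = 6 3 7 5 4 2 1.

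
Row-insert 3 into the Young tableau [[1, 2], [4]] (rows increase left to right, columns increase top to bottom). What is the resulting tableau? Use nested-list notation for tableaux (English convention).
[[1, 2, 3], [4]]

3 is larger than every entry of row 1, so it is appended to row 1. The new tableau is [[1, 2, 3], [4]].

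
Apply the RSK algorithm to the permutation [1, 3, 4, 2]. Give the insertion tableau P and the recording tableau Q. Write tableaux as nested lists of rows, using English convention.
P = [[1, 2, 4], [3]], Q = [[1, 2, 3], [4]]

Insert each entry of the permutation into P by Schensted row insertion, recording in Q the position of each new cell.

Insert 1: appended to row 1. P = [[1]].
Insert 3: appended to row 1. P = [[1, 3]].
Insert 4: appended to row 1. P = [[1, 3, 4]].
Insert 2: 2 bumps 3 from row 1; 3 starts row 2. P = [[1, 2, 4], [3]].

So P = [[1, 2, 4], [3]], Q = [[1, 2, 3], [4]].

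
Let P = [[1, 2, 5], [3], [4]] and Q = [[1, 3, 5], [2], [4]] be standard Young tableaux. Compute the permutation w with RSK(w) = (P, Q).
4 1 3 2 5

Reverse the RSK construction: for i from n down to 1, find the cell of Q containing i, remove the entry at that cell from P, and reverse-bump it up through P; the value ejected from row 1 is w(i).

Step i=5: Q has 5 at row 1, column 3; remove that cell from P, ejecting 5. So w(5) = 5. P is now [[1, 2], [3], [4]].
Step i=4: Q has 4 at row 3, column 1; remove 4 from row 3 of P and reverse-bump: 4 enters row 2 and ejects 3; 3 enters row 1 and ejects 2. So w(4) = 2. P is now [[1, 3], [4]].
Step i=3: Q has 3 at row 1, column 2; remove that cell from P, ejecting 3. So w(3) = 3. P is now [[1], [4]].
Step i=2: Q has 2 at row 2, column 1; remove 4 from row 2 of P and reverse-bump: 4 enters row 1 and ejects 1. So w(2) = 1. P is now [[4]].
Step i=1: Q has 1 at row 1, column 1; remove that cell from P, ejecting 4. So w(1) = 4. P is now [].

So w = 4 1 3 2 5.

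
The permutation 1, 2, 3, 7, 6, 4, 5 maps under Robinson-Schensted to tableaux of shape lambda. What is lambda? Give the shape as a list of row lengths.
RSK row insertion gives P = [[1, 2, 3, 4, 5], [6], [7]], which has shape [5, 1, 1].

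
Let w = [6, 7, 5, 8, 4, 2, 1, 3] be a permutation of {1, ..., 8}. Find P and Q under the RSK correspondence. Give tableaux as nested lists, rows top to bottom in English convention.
Insert each entry of the permutation into P by Schensted row insertion, recording in Q the position of each new cell.

After inserting 6: P = [[6]].
After inserting 7: P = [[6, 7]].
After inserting 5: P = [[5, 7], [6]].
After inserting 8: P = [[5, 7, 8], [6]].
After inserting 4: P = [[4, 7, 8], [5], [6]].
After inserting 2: P = [[2, 7, 8], [4], [5], [6]].
After inserting 1: P = [[1, 7, 8], [2], [4], [5], [6]].
After inserting 3: P = [[1, 3, 8], [2, 7], [4], [5], [6]].

So P = [[1, 3, 8], [2, 7], [4], [5], [6]], Q = [[1, 2, 4], [3, 8], [5], [6], [7]].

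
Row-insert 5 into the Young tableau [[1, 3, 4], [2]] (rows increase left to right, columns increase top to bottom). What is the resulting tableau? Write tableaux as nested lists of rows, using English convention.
[[1, 3, 4, 5], [2]]

5 is larger than every entry of row 1, so it is appended to row 1. The new tableau is [[1, 3, 4, 5], [2]].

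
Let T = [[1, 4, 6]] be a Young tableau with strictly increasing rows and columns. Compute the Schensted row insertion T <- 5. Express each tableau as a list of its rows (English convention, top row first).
In row 1, 5 replaces 6 (the leftmost entry greater than 5); 6 is bumped to row 2. 6 starts a new row 2. The new tableau is [[1, 4, 5], [6]].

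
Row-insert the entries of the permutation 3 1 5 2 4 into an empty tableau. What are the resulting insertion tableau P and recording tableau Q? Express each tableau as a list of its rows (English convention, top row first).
Insert each entry of the permutation into P by Schensted row insertion, recording in Q the position of each new cell.

Insert 3: appended to row 1. P = [[3]].
Insert 1: 1 bumps 3 from row 1; 3 starts row 2. P = [[1], [3]].
Insert 5: appended to row 1. P = [[1, 5], [3]].
Insert 2: 2 bumps 5 from row 1; 5 appends to row 2. P = [[1, 2], [3, 5]].
Insert 4: appended to row 1. P = [[1, 2, 4], [3, 5]].

So P = [[1, 2, 4], [3, 5]], Q = [[1, 3, 5], [2, 4]].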